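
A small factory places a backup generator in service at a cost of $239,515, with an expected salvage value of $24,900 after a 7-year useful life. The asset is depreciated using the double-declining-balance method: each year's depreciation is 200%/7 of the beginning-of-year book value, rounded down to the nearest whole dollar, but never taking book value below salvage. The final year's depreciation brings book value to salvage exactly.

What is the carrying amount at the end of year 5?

$44,535

Depreciable base = $239,515 − $24,900 = $214,615.
Year 1: ⌊$239,515 × 200%/7⌋ = $68,432. Book value $171,083.
Year 2: ⌊$171,083 × 200%/7⌋ = $48,880. Book value $122,203.
Year 3: ⌊$122,203 × 200%/7⌋ = $34,915. Book value $87,288.
Year 4: ⌊$87,288 × 200%/7⌋ = $24,939. Book value $62,349.
Year 5: ⌊$62,349 × 200%/7⌋ = $17,814. Book value $44,535.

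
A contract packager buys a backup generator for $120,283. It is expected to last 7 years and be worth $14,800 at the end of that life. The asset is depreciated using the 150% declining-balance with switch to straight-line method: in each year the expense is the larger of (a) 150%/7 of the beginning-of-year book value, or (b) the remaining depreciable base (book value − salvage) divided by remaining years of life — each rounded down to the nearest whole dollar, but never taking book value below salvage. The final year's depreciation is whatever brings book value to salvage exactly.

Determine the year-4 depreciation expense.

Depreciable base = $120,283 − $14,800 = $105,483.
Year 1: DB = ⌊$120,283 × 150%/7⌋ = $25,774; SL = ⌊$105,483/7⌋ = $15,069 → take DB $25,774. Book value $94,509.
Year 2: DB = ⌊$94,509 × 150%/7⌋ = $20,251; SL = ⌊$79,709/6⌋ = $13,284 → take DB $20,251. Book value $74,258.
Year 3: DB = ⌊$74,258 × 150%/7⌋ = $15,912; SL = ⌊$59,458/5⌋ = $11,891 → take DB $15,912. Book value $58,346.
Year 4: DB = ⌊$58,346 × 150%/7⌋ = $12,502; SL = ⌊$43,546/4⌋ = $10,886 → take DB $12,502. Book value $45,844.

$12,502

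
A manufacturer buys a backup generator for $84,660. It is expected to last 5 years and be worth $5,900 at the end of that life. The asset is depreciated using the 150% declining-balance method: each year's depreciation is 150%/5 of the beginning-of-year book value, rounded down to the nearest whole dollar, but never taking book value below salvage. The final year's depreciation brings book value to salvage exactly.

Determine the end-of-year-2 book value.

$41,484

Depreciable base = $84,660 − $5,900 = $78,760.
Year 1: ⌊$84,660 × 150%/5⌋ = $25,398. Book value $59,262.
Year 2: ⌊$59,262 × 150%/5⌋ = $17,778. Book value $41,484.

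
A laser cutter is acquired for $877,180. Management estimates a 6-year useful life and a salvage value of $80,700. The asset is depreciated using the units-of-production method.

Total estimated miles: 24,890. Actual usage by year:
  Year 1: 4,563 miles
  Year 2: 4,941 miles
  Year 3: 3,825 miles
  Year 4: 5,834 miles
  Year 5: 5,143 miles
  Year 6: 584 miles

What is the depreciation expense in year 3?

$122,400

Depreciable base = $877,180 − $80,700 = $796,480.
Rate = $796,480 / 24,890 miles = $32 per mile.
Year 1: 4,563 × $32 = $146,016. Book value $731,164.
Year 2: 4,941 × $32 = $158,112. Book value $573,052.
Year 3: 3,825 × $32 = $122,400. Book value $450,652.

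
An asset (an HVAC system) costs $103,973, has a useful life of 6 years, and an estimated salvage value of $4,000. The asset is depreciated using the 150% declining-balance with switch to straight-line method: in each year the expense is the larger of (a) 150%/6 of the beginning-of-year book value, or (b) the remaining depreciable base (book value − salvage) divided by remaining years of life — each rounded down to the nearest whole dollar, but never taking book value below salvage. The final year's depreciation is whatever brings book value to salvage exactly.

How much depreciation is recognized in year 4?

Depreciable base = $103,973 − $4,000 = $99,973.
Year 1: DB = ⌊$103,973 × 150%/6⌋ = $25,993; SL = ⌊$99,973/6⌋ = $16,662 → take DB $25,993. Book value $77,980.
Year 2: DB = ⌊$77,980 × 150%/6⌋ = $19,495; SL = ⌊$73,980/5⌋ = $14,796 → take DB $19,495. Book value $58,485.
Year 3: DB = ⌊$58,485 × 150%/6⌋ = $14,621; SL = ⌊$54,485/4⌋ = $13,621 → take DB $14,621. Book value $43,864.
Year 4: DB = ⌊$43,864 × 150%/6⌋ = $10,966; SL = ⌊$39,864/3⌋ = $13,288 → take SL $13,288. Book value $30,576.

$13,288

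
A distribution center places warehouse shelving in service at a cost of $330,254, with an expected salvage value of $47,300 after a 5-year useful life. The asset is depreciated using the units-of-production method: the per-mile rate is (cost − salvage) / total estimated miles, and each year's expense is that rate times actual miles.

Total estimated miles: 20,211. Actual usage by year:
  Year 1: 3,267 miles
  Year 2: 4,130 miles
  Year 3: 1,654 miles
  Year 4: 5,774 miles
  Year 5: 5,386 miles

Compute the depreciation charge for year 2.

$57,820

Depreciable base = $330,254 − $47,300 = $282,954.
Rate = $282,954 / 20,211 miles = $14 per mile.
Year 1: 3,267 × $14 = $45,738. Book value $284,516.
Year 2: 4,130 × $14 = $57,820. Book value $226,696.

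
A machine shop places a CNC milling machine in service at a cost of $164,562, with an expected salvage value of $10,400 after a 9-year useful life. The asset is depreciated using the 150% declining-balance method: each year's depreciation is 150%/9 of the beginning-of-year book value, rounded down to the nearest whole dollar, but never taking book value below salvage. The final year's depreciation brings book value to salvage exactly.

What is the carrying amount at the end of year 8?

$38,274

Depreciable base = $164,562 − $10,400 = $154,162.
Year 1: ⌊$164,562 × 150%/9⌋ = $27,427. Book value $137,135.
Year 2: ⌊$137,135 × 150%/9⌋ = $22,855. Book value $114,280.
Year 3: ⌊$114,280 × 150%/9⌋ = $19,046. Book value $95,234.
Year 4: ⌊$95,234 × 150%/9⌋ = $15,872. Book value $79,362.
Year 5: ⌊$79,362 × 150%/9⌋ = $13,227. Book value $66,135.
Year 6: ⌊$66,135 × 150%/9⌋ = $11,022. Book value $55,113.
Year 7: ⌊$55,113 × 150%/9⌋ = $9,185. Book value $45,928.
Year 8: ⌊$45,928 × 150%/9⌋ = $7,654. Book value $38,274.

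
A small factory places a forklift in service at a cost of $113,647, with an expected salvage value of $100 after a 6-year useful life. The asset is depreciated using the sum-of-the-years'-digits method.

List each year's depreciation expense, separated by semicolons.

Depreciable base = $113,647 − $100 = $113,547.
Sum of the years' digits = 6+5+4+3+2+1 = 21.
Year 1: $113,547 × 6/21 = $32,442. Book value $81,205.
Year 2: $113,547 × 5/21 = $27,035. Book value $54,170.
Year 3: $113,547 × 4/21 = $21,628. Book value $32,542.
Year 4: $113,547 × 3/21 = $16,221. Book value $16,321.
Year 5: $113,547 × 2/21 = $10,814. Book value $5,507.
Year 6: $113,547 × 1/21 = $5,407. Book value $100.

$32,442; $27,035; $21,628; $16,221; $10,814; $5,407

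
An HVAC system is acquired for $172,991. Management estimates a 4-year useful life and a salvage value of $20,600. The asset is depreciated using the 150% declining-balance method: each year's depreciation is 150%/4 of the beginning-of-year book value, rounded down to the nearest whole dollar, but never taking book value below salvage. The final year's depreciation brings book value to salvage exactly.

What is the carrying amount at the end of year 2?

Depreciable base = $172,991 − $20,600 = $152,391.
Year 1: ⌊$172,991 × 150%/4⌋ = $64,871. Book value $108,120.
Year 2: ⌊$108,120 × 150%/4⌋ = $40,545. Book value $67,575.

$67,575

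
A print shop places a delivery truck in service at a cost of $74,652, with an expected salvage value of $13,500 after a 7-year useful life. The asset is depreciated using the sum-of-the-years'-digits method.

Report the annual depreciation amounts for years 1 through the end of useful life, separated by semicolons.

Depreciable base = $74,652 − $13,500 = $61,152.
Sum of the years' digits = 7+6+5+4+3+2+1 = 28.
Year 1: $61,152 × 7/28 = $15,288. Book value $59,364.
Year 2: $61,152 × 6/28 = $13,104. Book value $46,260.
Year 3: $61,152 × 5/28 = $10,920. Book value $35,340.
Year 4: $61,152 × 4/28 = $8,736. Book value $26,604.
Year 5: $61,152 × 3/28 = $6,552. Book value $20,052.
Year 6: $61,152 × 2/28 = $4,368. Book value $15,684.
Year 7: $61,152 × 1/28 = $2,184. Book value $13,500.

$15,288; $13,104; $10,920; $8,736; $6,552; $4,368; $2,184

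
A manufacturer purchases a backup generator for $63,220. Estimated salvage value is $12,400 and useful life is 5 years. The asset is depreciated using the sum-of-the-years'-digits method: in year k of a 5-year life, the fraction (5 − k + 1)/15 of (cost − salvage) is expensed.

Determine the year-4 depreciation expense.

$6,776

Depreciable base = $63,220 − $12,400 = $50,820.
Sum of the years' digits = 5+4+3+2+1 = 15.
Year 1: $50,820 × 5/15 = $16,940. Book value $46,280.
Year 2: $50,820 × 4/15 = $13,552. Book value $32,728.
Year 3: $50,820 × 3/15 = $10,164. Book value $22,564.
Year 4: $50,820 × 2/15 = $6,776. Book value $15,788.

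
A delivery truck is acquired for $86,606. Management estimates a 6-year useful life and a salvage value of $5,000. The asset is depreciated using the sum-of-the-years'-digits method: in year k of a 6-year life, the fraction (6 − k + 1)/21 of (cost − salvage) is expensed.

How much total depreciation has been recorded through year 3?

$58,290

Depreciable base = $86,606 − $5,000 = $81,606.
Sum of the years' digits = 6+5+4+3+2+1 = 21.
Year 1: $81,606 × 6/21 = $23,316. Book value $63,290.
Year 2: $81,606 × 5/21 = $19,430. Book value $43,860.
Year 3: $81,606 × 4/21 = $15,544. Book value $28,316.
Accumulated through year 3 = $86,606 − $28,316 = $58,290.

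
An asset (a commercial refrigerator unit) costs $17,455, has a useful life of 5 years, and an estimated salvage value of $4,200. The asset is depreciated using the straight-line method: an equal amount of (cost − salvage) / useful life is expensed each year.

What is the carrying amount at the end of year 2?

$12,153

Depreciable base = $17,455 − $4,200 = $13,255.
Annual expense = $13,255 / 5 = $2,651.
End of year 1: book value $14,804.
End of year 2: book value $12,153.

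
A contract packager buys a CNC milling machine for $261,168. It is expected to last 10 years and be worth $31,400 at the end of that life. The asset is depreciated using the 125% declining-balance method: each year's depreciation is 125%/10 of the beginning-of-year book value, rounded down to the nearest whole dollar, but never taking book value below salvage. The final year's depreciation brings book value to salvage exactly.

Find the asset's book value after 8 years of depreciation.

Depreciable base = $261,168 − $31,400 = $229,768.
Year 1: ⌊$261,168 × 125%/10⌋ = $32,646. Book value $228,522.
Year 2: ⌊$228,522 × 125%/10⌋ = $28,565. Book value $199,957.
Year 3: ⌊$199,957 × 125%/10⌋ = $24,994. Book value $174,963.
Year 4: ⌊$174,963 × 125%/10⌋ = $21,870. Book value $153,093.
Year 5: ⌊$153,093 × 125%/10⌋ = $19,136. Book value $133,957.
Year 6: ⌊$133,957 × 125%/10⌋ = $16,744. Book value $117,213.
Year 7: ⌊$117,213 × 125%/10⌋ = $14,651. Book value $102,562.
Year 8: ⌊$102,562 × 125%/10⌋ = $12,820. Book value $89,742.

$89,742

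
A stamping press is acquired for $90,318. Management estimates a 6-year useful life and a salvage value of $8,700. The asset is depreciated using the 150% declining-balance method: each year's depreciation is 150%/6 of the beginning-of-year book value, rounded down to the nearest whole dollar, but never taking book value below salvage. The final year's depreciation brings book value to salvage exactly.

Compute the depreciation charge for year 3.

$12,701

Depreciable base = $90,318 − $8,700 = $81,618.
Year 1: ⌊$90,318 × 150%/6⌋ = $22,579. Book value $67,739.
Year 2: ⌊$67,739 × 150%/6⌋ = $16,934. Book value $50,805.
Year 3: ⌊$50,805 × 150%/6⌋ = $12,701. Book value $38,104.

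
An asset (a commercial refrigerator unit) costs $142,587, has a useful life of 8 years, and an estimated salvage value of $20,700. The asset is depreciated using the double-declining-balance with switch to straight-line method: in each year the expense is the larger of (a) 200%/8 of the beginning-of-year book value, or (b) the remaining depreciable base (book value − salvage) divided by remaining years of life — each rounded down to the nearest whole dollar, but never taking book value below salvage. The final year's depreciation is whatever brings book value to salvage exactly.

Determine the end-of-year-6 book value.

$25,379

Depreciable base = $142,587 − $20,700 = $121,887.
Year 1: DB = ⌊$142,587 × 200%/8⌋ = $35,646; SL = ⌊$121,887/8⌋ = $15,235 → take DB $35,646. Book value $106,941.
Year 2: DB = ⌊$106,941 × 200%/8⌋ = $26,735; SL = ⌊$86,241/7⌋ = $12,320 → take DB $26,735. Book value $80,206.
Year 3: DB = ⌊$80,206 × 200%/8⌋ = $20,051; SL = ⌊$59,506/6⌋ = $9,917 → take DB $20,051. Book value $60,155.
Year 4: DB = ⌊$60,155 × 200%/8⌋ = $15,038; SL = ⌊$39,455/5⌋ = $7,891 → take DB $15,038. Book value $45,117.
Year 5: DB = ⌊$45,117 × 200%/8⌋ = $11,279; SL = ⌊$24,417/4⌋ = $6,104 → take DB $11,279. Book value $33,838.
Year 6: DB = ⌊$33,838 × 200%/8⌋ = $8,459; SL = ⌊$13,138/3⌋ = $4,379 → take DB $8,459. Book value $25,379.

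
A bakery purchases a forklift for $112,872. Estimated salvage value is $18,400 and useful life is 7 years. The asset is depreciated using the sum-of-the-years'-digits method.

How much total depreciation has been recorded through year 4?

$74,228

Depreciable base = $112,872 − $18,400 = $94,472.
Sum of the years' digits = 7+6+5+4+3+2+1 = 28.
Year 1: $94,472 × 7/28 = $23,618. Book value $89,254.
Year 2: $94,472 × 6/28 = $20,244. Book value $69,010.
Year 3: $94,472 × 5/28 = $16,870. Book value $52,140.
Year 4: $94,472 × 4/28 = $13,496. Book value $38,644.
Accumulated through year 4 = $112,872 − $38,644 = $74,228.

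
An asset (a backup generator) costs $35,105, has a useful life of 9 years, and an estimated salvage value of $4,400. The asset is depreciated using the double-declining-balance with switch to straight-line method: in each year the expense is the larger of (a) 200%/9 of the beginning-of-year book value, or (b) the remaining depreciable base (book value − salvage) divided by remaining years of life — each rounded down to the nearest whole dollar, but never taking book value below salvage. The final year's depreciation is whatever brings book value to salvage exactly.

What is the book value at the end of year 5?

$9,993

Depreciable base = $35,105 − $4,400 = $30,705.
Year 1: DB = ⌊$35,105 × 200%/9⌋ = $7,801; SL = ⌊$30,705/9⌋ = $3,411 → take DB $7,801. Book value $27,304.
Year 2: DB = ⌊$27,304 × 200%/9⌋ = $6,067; SL = ⌊$22,904/8⌋ = $2,863 → take DB $6,067. Book value $21,237.
Year 3: DB = ⌊$21,237 × 200%/9⌋ = $4,719; SL = ⌊$16,837/7⌋ = $2,405 → take DB $4,719. Book value $16,518.
Year 4: DB = ⌊$16,518 × 200%/9⌋ = $3,670; SL = ⌊$12,118/6⌋ = $2,019 → take DB $3,670. Book value $12,848.
Year 5: DB = ⌊$12,848 × 200%/9⌋ = $2,855; SL = ⌊$8,448/5⌋ = $1,689 → take DB $2,855. Book value $9,993.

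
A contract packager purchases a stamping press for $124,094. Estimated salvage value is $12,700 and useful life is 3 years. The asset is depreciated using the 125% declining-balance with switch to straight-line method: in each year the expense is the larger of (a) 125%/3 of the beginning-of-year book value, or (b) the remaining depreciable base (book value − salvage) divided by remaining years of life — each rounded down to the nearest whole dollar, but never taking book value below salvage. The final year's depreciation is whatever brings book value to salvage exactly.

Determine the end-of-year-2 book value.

Depreciable base = $124,094 − $12,700 = $111,394.
Year 1: DB = ⌊$124,094 × 125%/3⌋ = $51,705; SL = ⌊$111,394/3⌋ = $37,131 → take DB $51,705. Book value $72,389.
Year 2: DB = ⌊$72,389 × 125%/3⌋ = $30,162; SL = ⌊$59,689/2⌋ = $29,844 → take DB $30,162. Book value $42,227.

$42,227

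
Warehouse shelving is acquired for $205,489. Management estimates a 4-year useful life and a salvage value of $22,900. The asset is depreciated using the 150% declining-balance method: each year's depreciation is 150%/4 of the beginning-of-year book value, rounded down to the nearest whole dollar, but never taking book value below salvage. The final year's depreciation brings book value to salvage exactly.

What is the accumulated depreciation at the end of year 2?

$125,219

Depreciable base = $205,489 − $22,900 = $182,589.
Year 1: ⌊$205,489 × 150%/4⌋ = $77,058. Book value $128,431.
Year 2: ⌊$128,431 × 150%/4⌋ = $48,161. Book value $80,270.
Accumulated through year 2 = $205,489 − $80,270 = $125,219.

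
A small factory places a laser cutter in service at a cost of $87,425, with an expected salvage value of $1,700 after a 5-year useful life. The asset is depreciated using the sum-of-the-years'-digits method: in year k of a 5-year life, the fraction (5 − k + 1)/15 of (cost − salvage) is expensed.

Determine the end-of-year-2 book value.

$35,990

Depreciable base = $87,425 − $1,700 = $85,725.
Sum of the years' digits = 5+4+3+2+1 = 15.
Year 1: $85,725 × 5/15 = $28,575. Book value $58,850.
Year 2: $85,725 × 4/15 = $22,860. Book value $35,990.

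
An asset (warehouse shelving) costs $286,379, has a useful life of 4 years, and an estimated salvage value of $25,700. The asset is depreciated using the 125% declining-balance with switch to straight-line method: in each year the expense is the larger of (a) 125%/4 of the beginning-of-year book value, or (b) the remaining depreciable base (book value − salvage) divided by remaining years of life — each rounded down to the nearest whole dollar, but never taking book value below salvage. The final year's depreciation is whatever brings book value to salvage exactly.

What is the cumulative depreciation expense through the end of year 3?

Depreciable base = $286,379 − $25,700 = $260,679.
Year 1: DB = ⌊$286,379 × 125%/4⌋ = $89,493; SL = ⌊$260,679/4⌋ = $65,169 → take DB $89,493. Book value $196,886.
Year 2: DB = ⌊$196,886 × 125%/4⌋ = $61,526; SL = ⌊$171,186/3⌋ = $57,062 → take DB $61,526. Book value $135,360.
Year 3: DB = ⌊$135,360 × 125%/4⌋ = $42,300; SL = ⌊$109,660/2⌋ = $54,830 → take SL $54,830. Book value $80,530.
Accumulated through year 3 = $286,379 − $80,530 = $205,849.

$205,849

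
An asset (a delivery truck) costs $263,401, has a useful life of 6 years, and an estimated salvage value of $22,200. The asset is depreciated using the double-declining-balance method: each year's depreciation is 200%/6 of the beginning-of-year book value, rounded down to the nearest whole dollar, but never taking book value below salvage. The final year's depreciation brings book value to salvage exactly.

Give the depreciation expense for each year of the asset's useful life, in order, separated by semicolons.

$87,800; $58,533; $39,022; $26,015; $17,343; $12,488

Depreciable base = $263,401 − $22,200 = $241,201.
Year 1: ⌊$263,401 × 200%/6⌋ = $87,800. Book value $175,601.
Year 2: ⌊$175,601 × 200%/6⌋ = $58,533. Book value $117,068.
Year 3: ⌊$117,068 × 200%/6⌋ = $39,022. Book value $78,046.
Year 4: ⌊$78,046 × 200%/6⌋ = $26,015. Book value $52,031.
Year 5: ⌊$52,031 × 200%/6⌋ = $17,343. Book value $34,688.
Year 6 (final): $34,688 − $22,200 = $12,488. Book value $22,200.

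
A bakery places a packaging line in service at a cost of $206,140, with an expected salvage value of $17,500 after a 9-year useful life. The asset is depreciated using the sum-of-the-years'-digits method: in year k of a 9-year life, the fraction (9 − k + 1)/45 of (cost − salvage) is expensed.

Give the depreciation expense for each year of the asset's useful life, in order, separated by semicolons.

$37,728; $33,536; $29,344; $25,152; $20,960; $16,768; $12,576; $8,384; $4,192

Depreciable base = $206,140 − $17,500 = $188,640.
Sum of the years' digits = 9+8+7+6+5+4+3+2+1 = 45.
Year 1: $188,640 × 9/45 = $37,728. Book value $168,412.
Year 2: $188,640 × 8/45 = $33,536. Book value $134,876.
Year 3: $188,640 × 7/45 = $29,344. Book value $105,532.
Year 4: $188,640 × 6/45 = $25,152. Book value $80,380.
Year 5: $188,640 × 5/45 = $20,960. Book value $59,420.
Year 6: $188,640 × 4/45 = $16,768. Book value $42,652.
Year 7: $188,640 × 3/45 = $12,576. Book value $30,076.
Year 8: $188,640 × 2/45 = $8,384. Book value $21,692.
Year 9: $188,640 × 1/45 = $4,192. Book value $17,500.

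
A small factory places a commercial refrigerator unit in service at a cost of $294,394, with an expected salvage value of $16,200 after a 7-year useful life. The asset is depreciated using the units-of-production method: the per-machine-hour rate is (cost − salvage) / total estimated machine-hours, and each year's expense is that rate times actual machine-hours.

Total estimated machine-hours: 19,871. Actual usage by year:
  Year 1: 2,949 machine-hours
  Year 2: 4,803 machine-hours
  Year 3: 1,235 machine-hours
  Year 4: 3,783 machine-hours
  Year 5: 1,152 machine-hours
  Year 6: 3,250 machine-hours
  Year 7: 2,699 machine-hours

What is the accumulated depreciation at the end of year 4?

$178,780

Depreciable base = $294,394 − $16,200 = $278,194.
Rate = $278,194 / 19,871 machine-hours = $14 per machine-hour.
Year 1: 2,949 × $14 = $41,286. Book value $253,108.
Year 2: 4,803 × $14 = $67,242. Book value $185,866.
Year 3: 1,235 × $14 = $17,290. Book value $168,576.
Year 4: 3,783 × $14 = $52,962. Book value $115,614.
Accumulated through year 4 = $294,394 − $115,614 = $178,780.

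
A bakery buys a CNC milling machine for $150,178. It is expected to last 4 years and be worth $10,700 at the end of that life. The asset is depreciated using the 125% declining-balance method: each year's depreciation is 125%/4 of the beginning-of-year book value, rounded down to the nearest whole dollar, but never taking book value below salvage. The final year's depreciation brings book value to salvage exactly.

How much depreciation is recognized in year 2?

$32,265

Depreciable base = $150,178 − $10,700 = $139,478.
Year 1: ⌊$150,178 × 125%/4⌋ = $46,930. Book value $103,248.
Year 2: ⌊$103,248 × 125%/4⌋ = $32,265. Book value $70,983.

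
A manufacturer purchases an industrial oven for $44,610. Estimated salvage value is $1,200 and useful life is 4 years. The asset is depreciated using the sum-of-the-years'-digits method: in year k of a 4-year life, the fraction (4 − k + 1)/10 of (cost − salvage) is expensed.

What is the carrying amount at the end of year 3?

$5,541

Depreciable base = $44,610 − $1,200 = $43,410.
Sum of the years' digits = 4+3+2+1 = 10.
Year 1: $43,410 × 4/10 = $17,364. Book value $27,246.
Year 2: $43,410 × 3/10 = $13,023. Book value $14,223.
Year 3: $43,410 × 2/10 = $8,682. Book value $5,541.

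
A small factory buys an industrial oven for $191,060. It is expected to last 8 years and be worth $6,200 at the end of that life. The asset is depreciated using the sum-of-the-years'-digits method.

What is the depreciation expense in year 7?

$10,270

Depreciable base = $191,060 − $6,200 = $184,860.
Sum of the years' digits = 8+7+6+5+4+3+2+1 = 36.
Year 1: $184,860 × 8/36 = $41,080. Book value $149,980.
Year 2: $184,860 × 7/36 = $35,945. Book value $114,035.
Year 3: $184,860 × 6/36 = $30,810. Book value $83,225.
Year 4: $184,860 × 5/36 = $25,675. Book value $57,550.
Year 5: $184,860 × 4/36 = $20,540. Book value $37,010.
Year 6: $184,860 × 3/36 = $15,405. Book value $21,605.
Year 7: $184,860 × 2/36 = $10,270. Book value $11,335.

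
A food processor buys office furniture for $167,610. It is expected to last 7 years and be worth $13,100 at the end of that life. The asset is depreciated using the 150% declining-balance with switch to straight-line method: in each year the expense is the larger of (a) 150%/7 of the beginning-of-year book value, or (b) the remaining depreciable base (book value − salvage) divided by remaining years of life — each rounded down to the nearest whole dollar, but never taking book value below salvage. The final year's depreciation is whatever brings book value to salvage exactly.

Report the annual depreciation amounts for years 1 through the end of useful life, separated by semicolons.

Depreciable base = $167,610 − $13,100 = $154,510.
Year 1: DB = ⌊$167,610 × 150%/7⌋ = $35,916; SL = ⌊$154,510/7⌋ = $22,072 → take DB $35,916. Book value $131,694.
Year 2: DB = ⌊$131,694 × 150%/7⌋ = $28,220; SL = ⌊$118,594/6⌋ = $19,765 → take DB $28,220. Book value $103,474.
Year 3: DB = ⌊$103,474 × 150%/7⌋ = $22,173; SL = ⌊$90,374/5⌋ = $18,074 → take DB $22,173. Book value $81,301.
Year 4: DB = ⌊$81,301 × 150%/7⌋ = $17,421; SL = ⌊$68,201/4⌋ = $17,050 → take DB $17,421. Book value $63,880.
Year 5: DB = ⌊$63,880 × 150%/7⌋ = $13,688; SL = ⌊$50,780/3⌋ = $16,926 → take SL $16,926. Book value $46,954.
Year 6: DB = ⌊$46,954 × 150%/7⌋ = $10,061; SL = ⌊$33,854/2⌋ = $16,927 → take SL $16,927. Book value $30,027.
Year 7 (final): $30,027 − $13,100 = $16,927. Book value $13,100.

$35,916; $28,220; $22,173; $17,421; $16,926; $16,927; $16,927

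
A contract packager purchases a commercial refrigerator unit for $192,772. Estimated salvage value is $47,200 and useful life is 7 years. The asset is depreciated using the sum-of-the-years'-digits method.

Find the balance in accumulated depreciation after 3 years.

$93,582

Depreciable base = $192,772 − $47,200 = $145,572.
Sum of the years' digits = 7+6+5+4+3+2+1 = 28.
Year 1: $145,572 × 7/28 = $36,393. Book value $156,379.
Year 2: $145,572 × 6/28 = $31,194. Book value $125,185.
Year 3: $145,572 × 5/28 = $25,995. Book value $99,190.
Accumulated through year 3 = $192,772 − $99,190 = $93,582.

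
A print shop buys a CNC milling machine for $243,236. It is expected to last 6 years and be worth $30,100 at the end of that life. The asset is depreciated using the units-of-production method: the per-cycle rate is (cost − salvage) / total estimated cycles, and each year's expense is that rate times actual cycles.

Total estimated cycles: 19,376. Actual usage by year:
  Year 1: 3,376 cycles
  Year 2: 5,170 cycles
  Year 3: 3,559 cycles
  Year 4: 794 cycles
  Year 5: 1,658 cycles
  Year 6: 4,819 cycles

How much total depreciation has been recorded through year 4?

$141,889

Depreciable base = $243,236 − $30,100 = $213,136.
Rate = $213,136 / 19,376 cycles = $11 per cycle.
Year 1: 3,376 × $11 = $37,136. Book value $206,100.
Year 2: 5,170 × $11 = $56,870. Book value $149,230.
Year 3: 3,559 × $11 = $39,149. Book value $110,081.
Year 4: 794 × $11 = $8,734. Book value $101,347.
Accumulated through year 4 = $243,236 − $101,347 = $141,889.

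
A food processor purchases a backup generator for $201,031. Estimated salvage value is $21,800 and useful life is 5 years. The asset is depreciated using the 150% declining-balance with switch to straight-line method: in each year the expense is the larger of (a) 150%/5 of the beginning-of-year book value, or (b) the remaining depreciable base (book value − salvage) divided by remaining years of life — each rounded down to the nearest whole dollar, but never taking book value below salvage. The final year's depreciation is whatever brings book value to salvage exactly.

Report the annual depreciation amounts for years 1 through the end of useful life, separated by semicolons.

$60,309; $42,216; $29,551; $23,577; $23,578

Depreciable base = $201,031 − $21,800 = $179,231.
Year 1: DB = ⌊$201,031 × 150%/5⌋ = $60,309; SL = ⌊$179,231/5⌋ = $35,846 → take DB $60,309. Book value $140,722.
Year 2: DB = ⌊$140,722 × 150%/5⌋ = $42,216; SL = ⌊$118,922/4⌋ = $29,730 → take DB $42,216. Book value $98,506.
Year 3: DB = ⌊$98,506 × 150%/5⌋ = $29,551; SL = ⌊$76,706/3⌋ = $25,568 → take DB $29,551. Book value $68,955.
Year 4: DB = ⌊$68,955 × 150%/5⌋ = $20,686; SL = ⌊$47,155/2⌋ = $23,577 → take SL $23,577. Book value $45,378.
Year 5 (final): $45,378 − $21,800 = $23,578. Book value $21,800.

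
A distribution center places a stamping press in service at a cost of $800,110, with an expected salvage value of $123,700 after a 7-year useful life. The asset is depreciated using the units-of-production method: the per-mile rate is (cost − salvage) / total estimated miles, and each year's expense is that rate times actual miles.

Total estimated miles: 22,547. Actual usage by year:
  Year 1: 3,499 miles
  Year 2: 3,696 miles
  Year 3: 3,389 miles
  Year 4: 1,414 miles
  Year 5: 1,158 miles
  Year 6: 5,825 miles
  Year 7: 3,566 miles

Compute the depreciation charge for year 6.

$174,750

Depreciable base = $800,110 − $123,700 = $676,410.
Rate = $676,410 / 22,547 miles = $30 per mile.
Year 1: 3,499 × $30 = $104,970. Book value $695,140.
Year 2: 3,696 × $30 = $110,880. Book value $584,260.
Year 3: 3,389 × $30 = $101,670. Book value $482,590.
Year 4: 1,414 × $30 = $42,420. Book value $440,170.
Year 5: 1,158 × $30 = $34,740. Book value $405,430.
Year 6: 5,825 × $30 = $174,750. Book value $230,680.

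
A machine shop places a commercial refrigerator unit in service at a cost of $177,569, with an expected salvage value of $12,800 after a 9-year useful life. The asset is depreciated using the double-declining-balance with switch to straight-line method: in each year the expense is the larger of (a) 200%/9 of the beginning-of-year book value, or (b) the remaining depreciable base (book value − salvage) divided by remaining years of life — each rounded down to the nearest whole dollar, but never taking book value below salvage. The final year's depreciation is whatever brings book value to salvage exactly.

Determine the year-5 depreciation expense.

Depreciable base = $177,569 − $12,800 = $164,769.
Year 1: DB = ⌊$177,569 × 200%/9⌋ = $39,459; SL = ⌊$164,769/9⌋ = $18,307 → take DB $39,459. Book value $138,110.
Year 2: DB = ⌊$138,110 × 200%/9⌋ = $30,691; SL = ⌊$125,310/8⌋ = $15,663 → take DB $30,691. Book value $107,419.
Year 3: DB = ⌊$107,419 × 200%/9⌋ = $23,870; SL = ⌊$94,619/7⌋ = $13,517 → take DB $23,870. Book value $83,549.
Year 4: DB = ⌊$83,549 × 200%/9⌋ = $18,566; SL = ⌊$70,749/6⌋ = $11,791 → take DB $18,566. Book value $64,983.
Year 5: DB = ⌊$64,983 × 200%/9⌋ = $14,440; SL = ⌊$52,183/5⌋ = $10,436 → take DB $14,440. Book value $50,543.

$14,440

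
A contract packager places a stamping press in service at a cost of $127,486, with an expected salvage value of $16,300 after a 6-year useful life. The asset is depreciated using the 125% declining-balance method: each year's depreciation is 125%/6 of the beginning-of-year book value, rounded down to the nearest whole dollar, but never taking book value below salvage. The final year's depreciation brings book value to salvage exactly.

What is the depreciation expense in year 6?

$23,345

Depreciable base = $127,486 − $16,300 = $111,186.
Year 1: ⌊$127,486 × 125%/6⌋ = $26,559. Book value $100,927.
Year 2: ⌊$100,927 × 125%/6⌋ = $21,026. Book value $79,901.
Year 3: ⌊$79,901 × 125%/6⌋ = $16,646. Book value $63,255.
Year 4: ⌊$63,255 × 125%/6⌋ = $13,178. Book value $50,077.
Year 5: ⌊$50,077 × 125%/6⌋ = $10,432. Book value $39,645.
Year 6 (final): $39,645 − $16,300 = $23,345. Book value $16,300.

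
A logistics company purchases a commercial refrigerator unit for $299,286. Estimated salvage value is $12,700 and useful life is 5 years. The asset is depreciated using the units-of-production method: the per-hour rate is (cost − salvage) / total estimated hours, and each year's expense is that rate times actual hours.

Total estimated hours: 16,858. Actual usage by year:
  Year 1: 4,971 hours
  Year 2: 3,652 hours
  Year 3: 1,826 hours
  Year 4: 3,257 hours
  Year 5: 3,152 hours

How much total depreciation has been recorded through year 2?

Depreciable base = $299,286 − $12,700 = $286,586.
Rate = $286,586 / 16,858 hours = $17 per hour.
Year 1: 4,971 × $17 = $84,507. Book value $214,779.
Year 2: 3,652 × $17 = $62,084. Book value $152,695.
Accumulated through year 2 = $299,286 − $152,695 = $146,591.

$146,591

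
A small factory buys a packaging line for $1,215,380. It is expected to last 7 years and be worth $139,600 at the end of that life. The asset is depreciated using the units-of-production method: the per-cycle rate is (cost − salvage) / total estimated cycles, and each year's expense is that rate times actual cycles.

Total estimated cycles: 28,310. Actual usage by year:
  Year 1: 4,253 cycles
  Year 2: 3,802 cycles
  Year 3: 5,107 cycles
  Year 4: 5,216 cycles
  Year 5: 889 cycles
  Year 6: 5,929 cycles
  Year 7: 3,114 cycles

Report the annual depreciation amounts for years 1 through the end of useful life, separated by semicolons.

Depreciable base = $1,215,380 − $139,600 = $1,075,780.
Rate = $1,075,780 / 28,310 cycles = $38 per cycle.
Year 1: 4,253 × $38 = $161,614. Book value $1,053,766.
Year 2: 3,802 × $38 = $144,476. Book value $909,290.
Year 3: 5,107 × $38 = $194,066. Book value $715,224.
Year 4: 5,216 × $38 = $198,208. Book value $517,016.
Year 5: 889 × $38 = $33,782. Book value $483,234.
Year 6: 5,929 × $38 = $225,302. Book value $257,932.
Year 7: 3,114 × $38 = $118,332. Book value $139,600.

$161,614; $144,476; $194,066; $198,208; $33,782; $225,302; $118,332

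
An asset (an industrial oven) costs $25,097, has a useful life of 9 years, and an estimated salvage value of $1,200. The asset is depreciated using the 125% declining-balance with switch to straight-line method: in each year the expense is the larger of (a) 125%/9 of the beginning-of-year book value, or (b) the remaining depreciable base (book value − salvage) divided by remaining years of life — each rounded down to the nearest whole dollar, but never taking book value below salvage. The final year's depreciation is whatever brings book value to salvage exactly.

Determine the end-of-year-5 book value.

Depreciable base = $25,097 − $1,200 = $23,897.
Year 1: DB = ⌊$25,097 × 125%/9⌋ = $3,485; SL = ⌊$23,897/9⌋ = $2,655 → take DB $3,485. Book value $21,612.
Year 2: DB = ⌊$21,612 × 125%/9⌋ = $3,001; SL = ⌊$20,412/8⌋ = $2,551 → take DB $3,001. Book value $18,611.
Year 3: DB = ⌊$18,611 × 125%/9⌋ = $2,584; SL = ⌊$17,411/7⌋ = $2,487 → take DB $2,584. Book value $16,027.
Year 4: DB = ⌊$16,027 × 125%/9⌋ = $2,225; SL = ⌊$14,827/6⌋ = $2,471 → take SL $2,471. Book value $13,556.
Year 5: DB = ⌊$13,556 × 125%/9⌋ = $1,882; SL = ⌊$12,356/5⌋ = $2,471 → take SL $2,471. Book value $11,085.

$11,085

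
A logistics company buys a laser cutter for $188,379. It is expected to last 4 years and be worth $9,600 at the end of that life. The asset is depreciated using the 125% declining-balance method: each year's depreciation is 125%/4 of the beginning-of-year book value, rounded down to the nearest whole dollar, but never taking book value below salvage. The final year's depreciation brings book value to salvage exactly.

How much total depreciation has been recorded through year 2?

$99,340

Depreciable base = $188,379 − $9,600 = $178,779.
Year 1: ⌊$188,379 × 125%/4⌋ = $58,868. Book value $129,511.
Year 2: ⌊$129,511 × 125%/4⌋ = $40,472. Book value $89,039.
Accumulated through year 2 = $188,379 − $89,039 = $99,340.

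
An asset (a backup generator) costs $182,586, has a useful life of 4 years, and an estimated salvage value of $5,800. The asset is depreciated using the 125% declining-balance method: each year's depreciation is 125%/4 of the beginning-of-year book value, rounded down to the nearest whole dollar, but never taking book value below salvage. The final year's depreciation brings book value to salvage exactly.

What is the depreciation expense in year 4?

$53,532

Depreciable base = $182,586 − $5,800 = $176,786.
Year 1: ⌊$182,586 × 125%/4⌋ = $57,058. Book value $125,528.
Year 2: ⌊$125,528 × 125%/4⌋ = $39,227. Book value $86,301.
Year 3: ⌊$86,301 × 125%/4⌋ = $26,969. Book value $59,332.
Year 4 (final): $59,332 − $5,800 = $53,532. Book value $5,800.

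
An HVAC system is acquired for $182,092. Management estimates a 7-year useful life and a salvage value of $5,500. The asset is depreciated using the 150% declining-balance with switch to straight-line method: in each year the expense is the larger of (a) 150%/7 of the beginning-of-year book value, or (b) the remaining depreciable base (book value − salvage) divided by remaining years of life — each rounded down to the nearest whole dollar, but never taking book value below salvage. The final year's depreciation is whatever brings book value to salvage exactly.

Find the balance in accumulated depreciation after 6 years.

Depreciable base = $182,092 − $5,500 = $176,592.
Year 1: DB = ⌊$182,092 × 150%/7⌋ = $39,019; SL = ⌊$176,592/7⌋ = $25,227 → take DB $39,019. Book value $143,073.
Year 2: DB = ⌊$143,073 × 150%/7⌋ = $30,658; SL = ⌊$137,573/6⌋ = $22,928 → take DB $30,658. Book value $112,415.
Year 3: DB = ⌊$112,415 × 150%/7⌋ = $24,088; SL = ⌊$106,915/5⌋ = $21,383 → take DB $24,088. Book value $88,327.
Year 4: DB = ⌊$88,327 × 150%/7⌋ = $18,927; SL = ⌊$82,827/4⌋ = $20,706 → take SL $20,706. Book value $67,621.
Year 5: DB = ⌊$67,621 × 150%/7⌋ = $14,490; SL = ⌊$62,121/3⌋ = $20,707 → take SL $20,707. Book value $46,914.
Year 6: DB = ⌊$46,914 × 150%/7⌋ = $10,053; SL = ⌊$41,414/2⌋ = $20,707 → take SL $20,707. Book value $26,207.
Accumulated through year 6 = $182,092 − $26,207 = $155,885.

$155,885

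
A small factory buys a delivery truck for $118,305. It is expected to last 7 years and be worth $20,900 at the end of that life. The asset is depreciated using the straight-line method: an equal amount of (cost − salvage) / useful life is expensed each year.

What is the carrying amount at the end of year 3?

Depreciable base = $118,305 − $20,900 = $97,405.
Annual expense = $97,405 / 7 = $13,915.
End of year 1: book value $104,390.
End of year 2: book value $90,475.
End of year 3: book value $76,560.

$76,560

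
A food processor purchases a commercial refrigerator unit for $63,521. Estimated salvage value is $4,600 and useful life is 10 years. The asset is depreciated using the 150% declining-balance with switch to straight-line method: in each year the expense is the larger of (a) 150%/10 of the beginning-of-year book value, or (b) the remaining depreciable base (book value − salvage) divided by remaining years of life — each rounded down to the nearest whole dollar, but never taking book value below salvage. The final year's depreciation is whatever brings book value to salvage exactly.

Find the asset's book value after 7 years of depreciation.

Depreciable base = $63,521 − $4,600 = $58,921.
Year 1: DB = ⌊$63,521 × 150%/10⌋ = $9,528; SL = ⌊$58,921/10⌋ = $5,892 → take DB $9,528. Book value $53,993.
Year 2: DB = ⌊$53,993 × 150%/10⌋ = $8,098; SL = ⌊$49,393/9⌋ = $5,488 → take DB $8,098. Book value $45,895.
Year 3: DB = ⌊$45,895 × 150%/10⌋ = $6,884; SL = ⌊$41,295/8⌋ = $5,161 → take DB $6,884. Book value $39,011.
Year 4: DB = ⌊$39,011 × 150%/10⌋ = $5,851; SL = ⌊$34,411/7⌋ = $4,915 → take DB $5,851. Book value $33,160.
Year 5: DB = ⌊$33,160 × 150%/10⌋ = $4,974; SL = ⌊$28,560/6⌋ = $4,760 → take DB $4,974. Book value $28,186.
Year 6: DB = ⌊$28,186 × 150%/10⌋ = $4,227; SL = ⌊$23,586/5⌋ = $4,717 → take SL $4,717. Book value $23,469.
Year 7: DB = ⌊$23,469 × 150%/10⌋ = $3,520; SL = ⌊$18,869/4⌋ = $4,717 → take SL $4,717. Book value $18,752.

$18,752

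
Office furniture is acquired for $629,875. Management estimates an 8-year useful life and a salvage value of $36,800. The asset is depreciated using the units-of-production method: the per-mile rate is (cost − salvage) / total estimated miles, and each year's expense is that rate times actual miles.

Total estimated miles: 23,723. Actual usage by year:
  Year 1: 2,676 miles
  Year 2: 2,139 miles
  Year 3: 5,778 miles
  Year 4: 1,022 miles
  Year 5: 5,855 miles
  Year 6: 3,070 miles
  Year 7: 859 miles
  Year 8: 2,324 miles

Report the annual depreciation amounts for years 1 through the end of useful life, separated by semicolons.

$66,900; $53,475; $144,450; $25,550; $146,375; $76,750; $21,475; $58,100

Depreciable base = $629,875 − $36,800 = $593,075.
Rate = $593,075 / 23,723 miles = $25 per mile.
Year 1: 2,676 × $25 = $66,900. Book value $562,975.
Year 2: 2,139 × $25 = $53,475. Book value $509,500.
Year 3: 5,778 × $25 = $144,450. Book value $365,050.
Year 4: 1,022 × $25 = $25,550. Book value $339,500.
Year 5: 5,855 × $25 = $146,375. Book value $193,125.
Year 6: 3,070 × $25 = $76,750. Book value $116,375.
Year 7: 859 × $25 = $21,475. Book value $94,900.
Year 8: 2,324 × $25 = $58,100. Book value $36,800.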